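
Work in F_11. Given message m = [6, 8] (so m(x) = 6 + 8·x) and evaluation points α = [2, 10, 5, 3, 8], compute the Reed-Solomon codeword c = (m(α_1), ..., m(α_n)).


c = [0, 9, 2, 8, 4]

Message polynomial: m(x) = 6 + 8·x (mod 11).
For each evaluation point α_i, compute m(α_i) mod 11:
  α_1 = 2: Horner steps 8 → 0, so m(2) = 0.
  α_2 = 10: Horner steps 8 → 9, so m(10) = 9.
  α_3 = 5: Horner steps 8 → 2, so m(5) = 2.
  α_4 = 3: Horner steps 8 → 8, so m(3) = 8.
  α_5 = 8: Horner steps 8 → 4, so m(8) = 4.
Codeword c = [0, 9, 2, 8, 4] ∈ F_11^5.


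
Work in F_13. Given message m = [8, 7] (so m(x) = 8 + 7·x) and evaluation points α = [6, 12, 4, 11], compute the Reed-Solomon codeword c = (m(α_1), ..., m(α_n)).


c = [11, 1, 10, 7]

Message polynomial: m(x) = 8 + 7·x (mod 13).
For each evaluation point α_i, compute m(α_i) mod 13:
  α_1 = 6: Horner steps 7 → 11, so m(6) = 11.
  α_2 = 12: Horner steps 7 → 1, so m(12) = 1.
  α_3 = 4: Horner steps 7 → 10, so m(4) = 10.
  α_4 = 11: Horner steps 7 → 7, so m(11) = 7.
Codeword c = [11, 1, 10, 7] ∈ F_13^4.


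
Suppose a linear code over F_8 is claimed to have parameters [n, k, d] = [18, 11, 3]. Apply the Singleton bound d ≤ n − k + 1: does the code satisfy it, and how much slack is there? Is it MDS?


Singleton RHS = n − k + 1 = 8, slack = 5, bound satisfied, not MDS.

Singleton bound: d ≤ n − k + 1.
Here n = 18, k = 11, so n − k + 1 = 8.
Given d = 3, check d ≤ 8: YES.
Slack = (n − k + 1) − d = 5.
The code is NOT MDS (slack = 5 > 0).
Description: the claimed parameters are [18, 11, 3]_8; such a code would be non-MDS.


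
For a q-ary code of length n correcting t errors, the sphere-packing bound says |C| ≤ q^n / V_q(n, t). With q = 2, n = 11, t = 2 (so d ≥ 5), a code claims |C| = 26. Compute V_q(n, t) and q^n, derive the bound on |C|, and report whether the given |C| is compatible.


V_q(n, t) = 67, q^n = 2048, Hamming bound = 30, |C| = 26 ≤ bound (satisfied).

Step 1: Compute V_q(n, t) = Σ_{j=0}^2 C(n, j) (q−1)^j.
  j = 0: C(11,0)·(1)^0 = 1·1 = 1.
  j = 1: C(11,1)·(1)^1 = 11·1 = 11.
  j = 2: C(11,2)·(1)^2 = 55·1 = 55.
  V_q(n, t) = 1 + 11 + 55 = 67.
Step 2: q^n = 2^11 = 2048.
Step 3: Hamming bound ⌊q^n / V_q(n,t)⌋ = ⌊2048/67⌋ = 30.
Step 4: Compare |C| = 26 to 30: satisfied.
The claimed |C| lies below the Hamming bound.


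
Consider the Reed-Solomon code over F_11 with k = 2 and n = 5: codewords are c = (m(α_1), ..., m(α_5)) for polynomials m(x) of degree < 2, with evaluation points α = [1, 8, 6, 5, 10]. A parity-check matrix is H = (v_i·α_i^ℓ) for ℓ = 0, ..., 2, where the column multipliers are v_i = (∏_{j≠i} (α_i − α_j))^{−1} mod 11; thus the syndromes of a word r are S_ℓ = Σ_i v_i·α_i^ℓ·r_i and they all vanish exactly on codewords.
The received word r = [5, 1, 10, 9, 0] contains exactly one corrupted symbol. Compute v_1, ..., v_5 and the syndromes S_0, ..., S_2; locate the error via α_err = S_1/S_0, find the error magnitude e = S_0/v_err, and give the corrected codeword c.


S = (1, 10, 1), error at position 5, error magnitude e = 8, c = [5, 1, 10, 9, 3].

Step 1: column multipliers v_i = (∏_{j≠i}(α_i − α_j))^{−1} mod 11.
  i = 1 (α = 1): (1−8)(1−6)(1−5)(1−10) = (−7)·(−5)·(−4)·(−9) = 1260 ≡ 6, so v_1 = 6^{−1} = 2 (mod 11).
  i = 2 (α = 8): (8−1)(8−6)(8−5)(8−10) = 7·2·3·(−2) = −84 ≡ 4, so v_2 = 4^{−1} = 3 (mod 11).
  i = 3 (α = 6): (6−1)(6−8)(6−5)(6−10) = 5·(−2)·1·(−4) = 40 ≡ 7, so v_3 = 7^{−1} = 8 (mod 11).
  i = 4 (α = 5): (5−1)(5−8)(5−6)(5−10) = 4·(−3)·(−1)·(−5) = −60 ≡ 6, so v_4 = 6^{−1} = 2 (mod 11).
  i = 5 (α = 10): (10−1)(10−8)(10−6)(10−5) = 9·2·4·5 = 360 ≡ 8, so v_5 = 8^{−1} = 7 (mod 11).
  v = [2, 3, 8, 2, 7].
Step 2: syndromes of r = [5, 1, 10, 9, 0] (all sums mod 11).
  S_0 = Σ v_i r_i = 2·5 + 3·1 + 8·10 + 2·9 + 7·0 = 111 ≡ 1.
  S_1 = Σ v_i α_i r_i = 2·1·5 + 3·8·1 + 8·6·10 + 2·5·9 + 7·10·0 = 604 ≡ 10.
  α_i^2 mod 11 = [1, 9, 3, 3, 1].
  S_2 = Σ v_i α_i^2 r_i = 2·1·5 + 3·9·1 + 8·3·10 + 2·3·9 + 7·1·0 = 331 ≡ 1.
  S = (1, 10, 1) ≠ 0, so r is not a codeword (an error is present).
Step 3: locate the error. For a single error e at position i, S_ℓ = v_i·e·α_i^ℓ, so α_err = S_1/S_0.
  S_0^{−1} = 1^{−1} = 1 (mod 11), so α_err = 10·1 = 10 ≡ 10 = α_5. Error position i = 5.
  Consistency check: S_2/S_1 = 1·10 = 10 ≡ 10 = α_err ✓ (single-error assumption holds).
Step 4: error magnitude e = S_0/v_5 = S_0·∏_{j≠5}(α_5 − α_j) = 1·8 = 8 ≡ 8 (mod 11).
Step 5: correct position 5: c_5 = r_5 − e = 0 − 8 ≡ 3 (mod 11). Hence c = [5, 1, 10, 9, 3].
  Check: interpolating c through the α_i gives m(x) = 4 + 1·x (degree < 2) with m(α_i) = c_i for every i, so c is indeed a codeword.


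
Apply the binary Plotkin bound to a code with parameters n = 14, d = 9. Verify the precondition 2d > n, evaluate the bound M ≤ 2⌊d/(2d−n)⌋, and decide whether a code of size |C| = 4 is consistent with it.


Plotkin bound M ≤ 4; given |C| = 4 ≤ bound (satisfied).

Check applicability: 2d = 18, n = 14.
2d − n = 4 > 0, so Plotkin applies.
Compute d/(2d−n) = 9/4 ≈ 2.2500.
⌊d/(2d−n)⌋ = 2.
Plotkin bound: M ≤ 2·2 = 4.
Given |C| = 4, check: satisfied.
This |C| is at the Plotkin bound.


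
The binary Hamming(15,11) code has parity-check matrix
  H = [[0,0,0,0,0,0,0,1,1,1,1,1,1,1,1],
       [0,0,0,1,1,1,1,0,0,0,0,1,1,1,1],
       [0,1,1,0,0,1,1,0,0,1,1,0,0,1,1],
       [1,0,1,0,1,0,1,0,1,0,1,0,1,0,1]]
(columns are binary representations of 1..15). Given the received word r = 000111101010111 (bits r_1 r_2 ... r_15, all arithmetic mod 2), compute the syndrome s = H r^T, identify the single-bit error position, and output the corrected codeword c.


s = (1, 1, 1, 0)^T, error position = 14, corrected codeword c = 000111101010101

Compute s = H r^T mod 2 one row at a time:
  s_1 = 0 + 1 + 0 + 1 + 0 + 1 + 1 + 1 = 5 ≡ 1 (mod 2).
  s_2 = 1 + 1 + 1 + 1 + 0 + 1 + 1 + 1 = 7 ≡ 1 (mod 2).
  s_3 = 0 + 0 + 1 + 1 + 0 + 1 + 1 + 1 = 5 ≡ 1 (mod 2).
  s_4 = 0 + 0 + 1 + 1 + 1 + 1 + 1 + 1 = 6 ≡ 0 (mod 2).
s = (1, 1, 1, 0)^T — this equals column 14 of H (binary 1110), so error is at position 14.
Correct: flip bit 14 of r = 000111101010111 to get c = 000111101010101.


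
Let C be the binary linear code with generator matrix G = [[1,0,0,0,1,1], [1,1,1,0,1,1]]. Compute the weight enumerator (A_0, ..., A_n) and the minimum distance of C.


Weight distribution: A_0 = 1, A_2 = 1, A_3 = 1, A_5 = 1. Minimum distance d = 2.

Enumerate all 2^2 = 4 messages m ∈ F_2^2.
For each, compute codeword c = mG in F_2^6, then tally its weight.
  m = 00 → c = 000000, weight = 0.
  m = 10 → c = 100011, weight = 3.
  m = 01 → c = 111011, weight = 5.
  m = 11 → c = 011000, weight = 2.
Tally weights:
  weight 0: 1 codewords.
  weight 2: 1 codewords.
  weight 3: 1 codewords.
  weight 5: 1 codewords.
Minimum distance d = smallest w > 0 with A_w > 0 = 2.
Sanity: Σ A_w = 4 = 2^2 = 4 ✓.


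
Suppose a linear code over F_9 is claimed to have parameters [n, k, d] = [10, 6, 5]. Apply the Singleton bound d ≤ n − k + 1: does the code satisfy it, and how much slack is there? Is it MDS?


Singleton RHS = n − k + 1 = 5, slack = 0, bound satisfied, MDS.

Singleton bound: d ≤ n − k + 1.
Here n = 10, k = 6, so n − k + 1 = 5.
Given d = 5, check d ≤ 5: YES.
Slack = (n − k + 1) − d = 0.
The code is MDS (slack = 0).
Description: the claimed parameters are [10, 6, 5]_9; such a code would be MDS (meets Singleton bound).


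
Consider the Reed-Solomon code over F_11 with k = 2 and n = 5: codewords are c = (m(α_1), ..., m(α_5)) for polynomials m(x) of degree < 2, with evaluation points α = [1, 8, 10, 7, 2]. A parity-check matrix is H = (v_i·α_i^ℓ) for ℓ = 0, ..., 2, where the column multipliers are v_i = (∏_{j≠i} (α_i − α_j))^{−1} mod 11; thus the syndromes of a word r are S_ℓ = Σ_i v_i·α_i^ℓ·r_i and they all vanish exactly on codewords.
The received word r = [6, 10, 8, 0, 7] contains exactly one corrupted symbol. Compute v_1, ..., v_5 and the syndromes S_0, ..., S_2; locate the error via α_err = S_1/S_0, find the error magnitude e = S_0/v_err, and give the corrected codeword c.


S = (1, 2, 4), error at position 5, error magnitude e = 2, c = [6, 10, 8, 0, 5].

Step 1: column multipliers v_i = (∏_{j≠i}(α_i − α_j))^{−1} mod 11.
  i = 1 (α = 1): (1−8)(1−10)(1−7)(1−2) = (−7)·(−9)·(−6)·(−1) = 378 ≡ 4, so v_1 = 4^{−1} = 3 (mod 11).
  i = 2 (α = 8): (8−1)(8−10)(8−7)(8−2) = 7·(−2)·1·6 = −84 ≡ 4, so v_2 = 4^{−1} = 3 (mod 11).
  i = 3 (α = 10): (10−1)(10−8)(10−7)(10−2) = 9·2·3·8 = 432 ≡ 3, so v_3 = 3^{−1} = 4 (mod 11).
  i = 4 (α = 7): (7−1)(7−8)(7−10)(7−2) = 6·(−1)·(−3)·5 = 90 ≡ 2, so v_4 = 2^{−1} = 6 (mod 11).
  i = 5 (α = 2): (2−1)(2−8)(2−10)(2−7) = 1·(−6)·(−8)·(−5) = −240 ≡ 2, so v_5 = 2^{−1} = 6 (mod 11).
  v = [3, 3, 4, 6, 6].
Step 2: syndromes of r = [6, 10, 8, 0, 7] (all sums mod 11).
  S_0 = Σ v_i r_i = 3·6 + 3·10 + 4·8 + 6·0 + 6·7 = 122 ≡ 1.
  S_1 = Σ v_i α_i r_i = 3·1·6 + 3·8·10 + 4·10·8 + 6·7·0 + 6·2·7 = 662 ≡ 2.
  α_i^2 mod 11 = [1, 9, 1, 5, 4].
  S_2 = Σ v_i α_i^2 r_i = 3·1·6 + 3·9·10 + 4·1·8 + 6·5·0 + 6·4·7 = 488 ≡ 4.
  S = (1, 2, 4) ≠ 0, so r is not a codeword (an error is present).
Step 3: locate the error. For a single error e at position i, S_ℓ = v_i·e·α_i^ℓ, so α_err = S_1/S_0.
  S_0^{−1} = 1^{−1} = 1 (mod 11), so α_err = 2·1 = 2 ≡ 2 = α_5. Error position i = 5.
  Consistency check: S_2/S_1 = 4·6 = 24 ≡ 2 = α_err ✓ (single-error assumption holds).
Step 4: error magnitude e = S_0/v_5 = S_0·∏_{j≠5}(α_5 − α_j) = 1·2 = 2 ≡ 2 (mod 11).
Step 5: correct position 5: c_5 = r_5 − e = 7 − 2 ≡ 5 (mod 11). Hence c = [6, 10, 8, 0, 5].
  Check: interpolating c through the α_i gives m(x) = 7 + 10·x (degree < 2) with m(α_i) = c_i for every i, so c is indeed a codeword.


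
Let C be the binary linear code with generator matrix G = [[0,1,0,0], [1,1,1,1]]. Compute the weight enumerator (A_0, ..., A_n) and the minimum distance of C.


Weight distribution: A_0 = 1, A_1 = 1, A_3 = 1, A_4 = 1. Minimum distance d = 1.

Enumerate all 2^2 = 4 messages m ∈ F_2^2.
For each, compute codeword c = mG in F_2^4, then tally its weight.
  m = 00 → c = 0000, weight = 0.
  m = 10 → c = 0100, weight = 1.
  m = 01 → c = 1111, weight = 4.
  m = 11 → c = 1011, weight = 3.
Tally weights:
  weight 0: 1 codewords.
  weight 1: 1 codewords.
  weight 3: 1 codewords.
  weight 4: 1 codewords.
Minimum distance d = smallest w > 0 with A_w > 0 = 1.
Sanity: Σ A_w = 4 = 2^2 = 4 ✓.


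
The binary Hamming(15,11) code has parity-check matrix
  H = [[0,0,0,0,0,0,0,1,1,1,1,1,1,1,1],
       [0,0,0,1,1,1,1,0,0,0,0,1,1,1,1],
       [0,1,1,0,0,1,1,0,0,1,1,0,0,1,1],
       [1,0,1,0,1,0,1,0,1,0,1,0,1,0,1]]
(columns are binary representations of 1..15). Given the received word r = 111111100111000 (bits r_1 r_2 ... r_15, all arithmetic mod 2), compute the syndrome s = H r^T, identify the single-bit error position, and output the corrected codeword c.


s = (1, 1, 0, 1)^T, error position = 13, corrected codeword c = 111111100111100

Compute s = H r^T mod 2 one row at a time:
  s_1 = 0 + 0 + 1 + 1 + 1 + 0 + 0 + 0 = 3 ≡ 1 (mod 2).
  s_2 = 1 + 1 + 1 + 1 + 1 + 0 + 0 + 0 = 5 ≡ 1 (mod 2).
  s_3 = 1 + 1 + 1 + 1 + 1 + 1 + 0 + 0 = 6 ≡ 0 (mod 2).
  s_4 = 1 + 1 + 1 + 1 + 0 + 1 + 0 + 0 = 5 ≡ 1 (mod 2).
s = (1, 1, 0, 1)^T — this equals column 13 of H (binary 1101), so error is at position 13.
Correct: flip bit 13 of r = 111111100111000 to get c = 111111100111100.


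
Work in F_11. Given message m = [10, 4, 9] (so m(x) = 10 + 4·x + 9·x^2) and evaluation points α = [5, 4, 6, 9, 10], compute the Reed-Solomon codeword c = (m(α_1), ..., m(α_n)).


c = [2, 5, 6, 5, 4]

Message polynomial: m(x) = 10 + 4·x + 9·x^2 (mod 11).
For each evaluation point α_i, compute m(α_i) mod 11:
  α_1 = 5: Horner steps 9 → 5 → 2, so m(5) = 2.
  α_2 = 4: Horner steps 9 → 7 → 5, so m(4) = 5.
  α_3 = 6: Horner steps 9 → 3 → 6, so m(6) = 6.
  α_4 = 9: Horner steps 9 → 8 → 5, so m(9) = 5.
  α_5 = 10: Horner steps 9 → 6 → 4, so m(10) = 4.
Codeword c = [2, 5, 6, 5, 4] ∈ F_11^5.


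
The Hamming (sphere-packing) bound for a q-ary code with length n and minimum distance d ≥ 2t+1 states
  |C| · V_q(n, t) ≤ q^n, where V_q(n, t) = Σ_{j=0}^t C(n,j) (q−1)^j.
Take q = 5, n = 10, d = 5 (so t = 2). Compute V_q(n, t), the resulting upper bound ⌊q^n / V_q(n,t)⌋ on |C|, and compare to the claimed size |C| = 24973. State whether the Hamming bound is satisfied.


V_q(n, t) = 761, q^n = 9765625, Hamming bound = 12832, |C| = 24973 > bound (violated).

Step 1: Compute V_q(n, t) = Σ_{j=0}^2 C(n, j) (q−1)^j.
  j = 0: C(10,0)·(4)^0 = 1·1 = 1.
  j = 1: C(10,1)·(4)^1 = 10·4 = 40.
  j = 2: C(10,2)·(4)^2 = 45·16 = 720.
  V_q(n, t) = 1 + 40 + 720 = 761.
Step 2: q^n = 5^10 = 9765625.
Step 3: Hamming bound ⌊q^n / V_q(n,t)⌋ = ⌊9765625/761⌋ = 12832.
Step 4: Compare |C| = 24973 to 12832: violated.
The claimed |C| lies above the Hamming bound, so no 5-ary code of length 10 with d ≥ 5 can have 24973 codewords.


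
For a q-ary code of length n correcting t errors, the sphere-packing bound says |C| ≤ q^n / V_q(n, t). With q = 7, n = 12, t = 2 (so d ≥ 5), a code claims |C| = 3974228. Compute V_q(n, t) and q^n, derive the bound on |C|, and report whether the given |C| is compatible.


V_q(n, t) = 2449, q^n = 13841287201, Hamming bound = 5651811, |C| = 3974228 ≤ bound (satisfied).

Step 1: Compute V_q(n, t) = Σ_{j=0}^2 C(n, j) (q−1)^j.
  j = 0: C(12,0)·(6)^0 = 1·1 = 1.
  j = 1: C(12,1)·(6)^1 = 12·6 = 72.
  j = 2: C(12,2)·(6)^2 = 66·36 = 2376.
  V_q(n, t) = 1 + 72 + 2376 = 2449.
Step 2: q^n = 7^12 = 13841287201.
Step 3: Hamming bound ⌊q^n / V_q(n,t)⌋ = ⌊13841287201/2449⌋ = 5651811.
Step 4: Compare |C| = 3974228 to 5651811: satisfied.
The claimed |C| lies below the Hamming bound.


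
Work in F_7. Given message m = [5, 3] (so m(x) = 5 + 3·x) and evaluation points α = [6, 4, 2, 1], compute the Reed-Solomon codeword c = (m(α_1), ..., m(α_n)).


c = [2, 3, 4, 1]

Message polynomial: m(x) = 5 + 3·x (mod 7).
For each evaluation point α_i, compute m(α_i) mod 7:
  α_1 = 6: Horner steps 3 → 2, so m(6) = 2.
  α_2 = 4: Horner steps 3 → 3, so m(4) = 3.
  α_3 = 2: Horner steps 3 → 4, so m(2) = 4.
  α_4 = 1: Horner steps 3 → 1, so m(1) = 1.
Codeword c = [2, 3, 4, 1] ∈ F_7^4.


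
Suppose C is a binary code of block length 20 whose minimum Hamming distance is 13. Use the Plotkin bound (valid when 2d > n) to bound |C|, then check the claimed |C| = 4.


Plotkin bound M ≤ 4; given |C| = 4 ≤ bound (satisfied).

Check applicability: 2d = 26, n = 20.
2d − n = 6 > 0, so Plotkin applies.
Compute d/(2d−n) = 13/6 ≈ 2.1667.
⌊d/(2d−n)⌋ = 2.
Plotkin bound: M ≤ 2·2 = 4.
Given |C| = 4, check: satisfied.
This |C| is at the Plotkin bound.


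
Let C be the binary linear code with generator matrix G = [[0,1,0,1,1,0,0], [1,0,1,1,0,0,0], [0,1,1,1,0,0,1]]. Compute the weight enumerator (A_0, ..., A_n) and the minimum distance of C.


Weight distribution: A_0 = 1, A_3 = 4, A_4 = 3. Minimum distance d = 3.

Enumerate all 2^3 = 8 messages m ∈ F_2^3.
For each, compute codeword c = mG in F_2^7, then tally its weight.
  m = 000 → c = 0000000, weight = 0.
  m = 100 → c = 0101100, weight = 3.
  m = 010 → c = 1011000, weight = 3.
  m = 110 → c = 1110100, weight = 4.
  m = 001 → c = 0111001, weight = 4.
  m = 101 → c = 0010101, weight = 3.
  m = 011 → c = 1100001, weight = 3.
  m = 111 → c = 1001101, weight = 4.
Tally weights:
  weight 0: 1 codewords.
  weight 3: 4 codewords.
  weight 4: 3 codewords.
Minimum distance d = smallest w > 0 with A_w > 0 = 3.
Sanity: Σ A_w = 8 = 2^3 = 8 ✓.


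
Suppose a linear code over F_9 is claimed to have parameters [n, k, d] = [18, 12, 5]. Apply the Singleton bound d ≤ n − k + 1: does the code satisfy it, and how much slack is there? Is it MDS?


Singleton RHS = n − k + 1 = 7, slack = 2, bound satisfied, not MDS.

Singleton bound: d ≤ n − k + 1.
Here n = 18, k = 12, so n − k + 1 = 7.
Given d = 5, check d ≤ 7: YES.
Slack = (n − k + 1) − d = 2.
The code is NOT MDS (slack = 2 > 0).
Description: the claimed parameters are [18, 12, 5]_9; such a code would be non-MDS.


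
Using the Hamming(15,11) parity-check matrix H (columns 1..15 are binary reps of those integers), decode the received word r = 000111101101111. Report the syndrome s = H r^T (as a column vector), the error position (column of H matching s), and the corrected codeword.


s = (0, 0, 1, 1)^T, error position = 3, corrected codeword c = 001111101101111

Compute s = H r^T mod 2 one row at a time:
  s_1 = 0 + 1 + 1 + 0 + 1 + 1 + 1 + 1 = 6 ≡ 0 (mod 2).
  s_2 = 1 + 1 + 1 + 1 + 1 + 1 + 1 + 1 = 8 ≡ 0 (mod 2).
  s_3 = 0 + 0 + 1 + 1 + 1 + 0 + 1 + 1 = 5 ≡ 1 (mod 2).
  s_4 = 0 + 0 + 1 + 1 + 1 + 0 + 1 + 1 = 5 ≡ 1 (mod 2).
s = (0, 0, 1, 1)^T — this equals column 3 of H (binary 0011), so error is at position 3.
Correct: flip bit 3 of r = 000111101101111 to get c = 001111101101111.


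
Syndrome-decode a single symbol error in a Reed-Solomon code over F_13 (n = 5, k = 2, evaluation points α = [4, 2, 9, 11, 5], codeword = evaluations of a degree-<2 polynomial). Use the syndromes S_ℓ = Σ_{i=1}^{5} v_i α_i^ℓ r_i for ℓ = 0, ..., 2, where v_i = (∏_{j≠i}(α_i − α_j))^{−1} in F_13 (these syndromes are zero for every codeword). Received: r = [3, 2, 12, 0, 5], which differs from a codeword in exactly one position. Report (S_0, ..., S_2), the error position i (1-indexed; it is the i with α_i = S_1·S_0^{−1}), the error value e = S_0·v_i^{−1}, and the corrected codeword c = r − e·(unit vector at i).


S = (3, 2, 10), error at position 5, error magnitude e = 8, c = [3, 2, 12, 0, 10].

Step 1: column multipliers v_i = (∏_{j≠i}(α_i − α_j))^{−1} mod 13.
  i = 1 (α = 4): (4−2)(4−9)(4−11)(4−5) = 2·(−5)·(−7)·(−1) = −70 ≡ 8, so v_1 = 8^{−1} = 5 (mod 13).
  i = 2 (α = 2): (2−4)(2−9)(2−11)(2−5) = (−2)·(−7)·(−9)·(−3) = 378 ≡ 1, so v_2 = 1^{−1} = 1 (mod 13).
  i = 3 (α = 9): (9−4)(9−2)(9−11)(9−5) = 5·7·(−2)·4 = −280 ≡ 6, so v_3 = 6^{−1} = 11 (mod 13).
  i = 4 (α = 11): (11−4)(11−2)(11−9)(11−5) = 7·9·2·6 = 756 ≡ 2, so v_4 = 2^{−1} = 7 (mod 13).
  i = 5 (α = 5): (5−4)(5−2)(5−9)(5−11) = 1·3·(−4)·(−6) = 72 ≡ 7, so v_5 = 7^{−1} = 2 (mod 13).
  v = [5, 1, 11, 7, 2].
Step 2: syndromes of r = [3, 2, 12, 0, 5] (all sums mod 13).
  S_0 = Σ v_i r_i = 5·3 + 1·2 + 11·12 + 7·0 + 2·5 = 159 ≡ 3.
  S_1 = Σ v_i α_i r_i = 5·4·3 + 1·2·2 + 11·9·12 + 7·11·0 + 2·5·5 = 1302 ≡ 2.
  α_i^2 mod 13 = [3, 4, 3, 4, 12].
  S_2 = Σ v_i α_i^2 r_i = 5·3·3 + 1·4·2 + 11·3·12 + 7·4·0 + 2·12·5 = 569 ≡ 10.
  S = (3, 2, 10) ≠ 0, so r is not a codeword (an error is present).
Step 3: locate the error. For a single error e at position i, S_ℓ = v_i·e·α_i^ℓ, so α_err = S_1/S_0.
  S_0^{−1} = 3^{−1} = 9 (mod 13), so α_err = 2·9 = 18 ≡ 5 = α_5. Error position i = 5.
  Consistency check: S_2/S_1 = 10·7 = 70 ≡ 5 = α_err ✓ (single-error assumption holds).
Step 4: error magnitude e = S_0/v_5 = S_0·∏_{j≠5}(α_5 − α_j) = 3·7 = 21 ≡ 8 (mod 13).
Step 5: correct position 5: c_5 = r_5 − e = 5 − 8 ≡ 10 (mod 13). Hence c = [3, 2, 12, 0, 10].
  Check: interpolating c through the α_i gives m(x) = 1 + 7·x (degree < 2) with m(α_i) = c_i for every i, so c is indeed a codeword.


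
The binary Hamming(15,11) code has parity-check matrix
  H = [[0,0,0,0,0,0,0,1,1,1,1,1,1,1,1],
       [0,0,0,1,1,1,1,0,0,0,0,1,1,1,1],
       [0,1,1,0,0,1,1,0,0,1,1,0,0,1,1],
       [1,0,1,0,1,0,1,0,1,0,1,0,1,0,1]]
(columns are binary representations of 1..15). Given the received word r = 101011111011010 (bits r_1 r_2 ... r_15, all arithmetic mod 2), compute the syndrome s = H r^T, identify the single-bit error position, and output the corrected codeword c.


s = (1, 1, 1, 0)^T, error position = 14, corrected codeword c = 101011111011000

Compute s = H r^T mod 2 one row at a time:
  s_1 = 1 + 1 + 0 + 1 + 1 + 0 + 1 + 0 = 5 ≡ 1 (mod 2).
  s_2 = 0 + 1 + 1 + 1 + 1 + 0 + 1 + 0 = 5 ≡ 1 (mod 2).
  s_3 = 0 + 1 + 1 + 1 + 0 + 1 + 1 + 0 = 5 ≡ 1 (mod 2).
  s_4 = 1 + 1 + 1 + 1 + 1 + 1 + 0 + 0 = 6 ≡ 0 (mod 2).
s = (1, 1, 1, 0)^T — this equals column 14 of H (binary 1110), so error is at position 14.
Correct: flip bit 14 of r = 101011111011010 to get c = 101011111011000.


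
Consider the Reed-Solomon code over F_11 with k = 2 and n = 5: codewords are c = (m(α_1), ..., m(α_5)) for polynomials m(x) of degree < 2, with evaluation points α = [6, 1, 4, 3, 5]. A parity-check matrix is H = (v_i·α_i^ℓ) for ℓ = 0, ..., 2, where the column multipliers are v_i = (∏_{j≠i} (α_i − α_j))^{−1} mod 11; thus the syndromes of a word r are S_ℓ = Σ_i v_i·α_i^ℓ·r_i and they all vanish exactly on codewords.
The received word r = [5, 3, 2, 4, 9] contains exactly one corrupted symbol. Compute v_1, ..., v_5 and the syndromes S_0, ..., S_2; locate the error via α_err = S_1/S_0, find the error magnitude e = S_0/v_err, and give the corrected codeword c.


S = (2, 6, 7), error at position 4, error magnitude e = 9, c = [5, 3, 2, 6, 9].

Step 1: column multipliers v_i = (∏_{j≠i}(α_i − α_j))^{−1} mod 11.
  i = 1 (α = 6): (6−1)(6−4)(6−3)(6−5) = 5·2·3·1 = 30 ≡ 8, so v_1 = 8^{−1} = 7 (mod 11).
  i = 2 (α = 1): (1−6)(1−4)(1−3)(1−5) = (−5)·(−3)·(−2)·(−4) = 120 ≡ 10, so v_2 = 10^{−1} = 10 (mod 11).
  i = 3 (α = 4): (4−6)(4−1)(4−3)(4−5) = (−2)·3·1·(−1) = 6 ≡ 6, so v_3 = 6^{−1} = 2 (mod 11).
  i = 4 (α = 3): (3−6)(3−1)(3−4)(3−5) = (−3)·2·(−1)·(−2) = −12 ≡ 10, so v_4 = 10^{−1} = 10 (mod 11).
  i = 5 (α = 5): (5−6)(5−1)(5−4)(5−3) = (−1)·4·1·2 = −8 ≡ 3, so v_5 = 3^{−1} = 4 (mod 11).
  v = [7, 10, 2, 10, 4].
Step 2: syndromes of r = [5, 3, 2, 4, 9] (all sums mod 11).
  S_0 = Σ v_i r_i = 7·5 + 10·3 + 2·2 + 10·4 + 4·9 = 145 ≡ 2.
  S_1 = Σ v_i α_i r_i = 7·6·5 + 10·1·3 + 2·4·2 + 10·3·4 + 4·5·9 = 556 ≡ 6.
  α_i^2 mod 11 = [3, 1, 5, 9, 3].
  S_2 = Σ v_i α_i^2 r_i = 7·3·5 + 10·1·3 + 2·5·2 + 10·9·4 + 4·3·9 = 623 ≡ 7.
  S = (2, 6, 7) ≠ 0, so r is not a codeword (an error is present).
Step 3: locate the error. For a single error e at position i, S_ℓ = v_i·e·α_i^ℓ, so α_err = S_1/S_0.
  S_0^{−1} = 2^{−1} = 6 (mod 11), so α_err = 6·6 = 36 ≡ 3 = α_4. Error position i = 4.
  Consistency check: S_2/S_1 = 7·2 = 14 ≡ 3 = α_err ✓ (single-error assumption holds).
Step 4: error magnitude e = S_0/v_4 = S_0·∏_{j≠4}(α_4 − α_j) = 2·10 = 20 ≡ 9 (mod 11).
Step 5: correct position 4: c_4 = r_4 − e = 4 − 9 ≡ 6 (mod 11). Hence c = [5, 3, 2, 6, 9].
  Check: interpolating c through the α_i gives m(x) = 7 + 7·x (degree < 2) with m(α_i) = c_i for every i, so c is indeed a codeword.


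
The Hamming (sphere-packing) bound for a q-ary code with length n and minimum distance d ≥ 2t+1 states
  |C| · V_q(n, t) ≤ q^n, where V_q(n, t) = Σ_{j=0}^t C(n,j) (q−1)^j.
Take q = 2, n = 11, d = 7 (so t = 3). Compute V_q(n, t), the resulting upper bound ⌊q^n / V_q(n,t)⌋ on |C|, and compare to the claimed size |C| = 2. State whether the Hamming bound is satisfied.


V_q(n, t) = 232, q^n = 2048, Hamming bound = 8, |C| = 2 ≤ bound (satisfied).

Step 1: Compute V_q(n, t) = Σ_{j=0}^3 C(n, j) (q−1)^j.
  j = 0: C(11,0)·(1)^0 = 1·1 = 1.
  j = 1: C(11,1)·(1)^1 = 11·1 = 11.
  j = 2: C(11,2)·(1)^2 = 55·1 = 55.
  j = 3: C(11,3)·(1)^3 = 165·1 = 165.
  V_q(n, t) = 1 + 11 + 55 + 165 = 232.
Step 2: q^n = 2^11 = 2048.
Step 3: Hamming bound ⌊q^n / V_q(n,t)⌋ = ⌊2048/232⌋ = 8.
Step 4: Compare |C| = 2 to 8: satisfied.
The claimed |C| lies below the Hamming bound.


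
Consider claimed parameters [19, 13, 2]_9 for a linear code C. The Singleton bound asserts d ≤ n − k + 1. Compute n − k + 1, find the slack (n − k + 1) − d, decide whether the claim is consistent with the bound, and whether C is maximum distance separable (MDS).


Singleton RHS = n − k + 1 = 7, slack = 5, bound satisfied, not MDS.

Singleton bound: d ≤ n − k + 1.
Here n = 19, k = 13, so n − k + 1 = 7.
Given d = 2, check d ≤ 7: YES.
Slack = (n − k + 1) − d = 5.
The code is NOT MDS (slack = 5 > 0).
Description: the claimed parameters are [19, 13, 2]_9; such a code would be non-MDS.


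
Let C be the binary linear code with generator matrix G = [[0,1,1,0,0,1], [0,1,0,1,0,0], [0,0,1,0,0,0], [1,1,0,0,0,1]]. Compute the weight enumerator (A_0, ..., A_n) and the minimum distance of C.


Weight distribution: A_0 = 1, A_1 = 2, A_2 = 4, A_3 = 6, A_4 = 3. Minimum distance d = 1.

Enumerate all 2^4 = 16 messages m ∈ F_2^4.
For each, compute codeword c = mG in F_2^6, then tally its weight.
  m = 0000 → c = 000000, weight = 0.
  m = 1000 → c = 011001, weight = 3.
  m = 0100 → c = 010100, weight = 2.
  m = 1100 → c = 001101, weight = 3.
  m = 0010 → c = 001000, weight = 1.
  m = 1010 → c = 010001, weight = 2.
  m = 0110 → c = 011100, weight = 3.
  m = 1110 → c = 000101, weight = 2.
  m = 0001 → c = 110001, weight = 3.
  m = 1001 → c = 101000, weight = 2.
  m = 0101 → c = 100101, weight = 3.
  m = 1101 → c = 111100, weight = 4.
  m = 0011 → c = 111001, weight = 4.
  m = 1011 → c = 100000, weight = 1.
  m = 0111 → c = 101101, weight = 4.
  m = 1111 → c = 110100, weight = 3.
Tally weights:
  weight 0: 1 codewords.
  weight 1: 2 codewords.
  weight 2: 4 codewords.
  weight 3: 6 codewords.
  weight 4: 3 codewords.
Minimum distance d = smallest w > 0 with A_w > 0 = 1.
Sanity: Σ A_w = 16 = 2^4 = 16 ✓.


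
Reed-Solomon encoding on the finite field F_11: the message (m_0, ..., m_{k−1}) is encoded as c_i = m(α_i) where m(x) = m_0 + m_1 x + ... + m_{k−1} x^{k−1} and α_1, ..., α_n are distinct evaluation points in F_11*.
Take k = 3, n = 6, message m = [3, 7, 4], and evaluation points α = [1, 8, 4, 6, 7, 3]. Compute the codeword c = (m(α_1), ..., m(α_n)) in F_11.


c = [3, 7, 7, 2, 6, 5]

Message polynomial: m(x) = 3 + 7·x + 4·x^2 (mod 11).
For each evaluation point α_i, compute m(α_i) mod 11:
  α_1 = 1: Horner steps 4 → 0 → 3, so m(1) = 3.
  α_2 = 8: Horner steps 4 → 6 → 7, so m(8) = 7.
  α_3 = 4: Horner steps 4 → 1 → 7, so m(4) = 7.
  α_4 = 6: Horner steps 4 → 9 → 2, so m(6) = 2.
  α_5 = 7: Horner steps 4 → 2 → 6, so m(7) = 6.
  α_6 = 3: Horner steps 4 → 8 → 5, so m(3) = 5.
Codeword c = [3, 7, 7, 2, 6, 5] ∈ F_11^6.


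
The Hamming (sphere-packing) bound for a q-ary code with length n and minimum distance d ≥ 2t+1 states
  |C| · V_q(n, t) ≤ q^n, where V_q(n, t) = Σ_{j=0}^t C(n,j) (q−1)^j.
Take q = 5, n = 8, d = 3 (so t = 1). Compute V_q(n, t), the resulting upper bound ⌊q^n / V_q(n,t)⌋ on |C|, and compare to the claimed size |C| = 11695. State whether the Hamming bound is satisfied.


V_q(n, t) = 33, q^n = 390625, Hamming bound = 11837, |C| = 11695 ≤ bound (satisfied).

Step 1: Compute V_q(n, t) = Σ_{j=0}^1 C(n, j) (q−1)^j.
  j = 0: C(8,0)·(4)^0 = 1·1 = 1.
  j = 1: C(8,1)·(4)^1 = 8·4 = 32.
  V_q(n, t) = 1 + 32 = 33.
Step 2: q^n = 5^8 = 390625.
Step 3: Hamming bound ⌊q^n / V_q(n,t)⌋ = ⌊390625/33⌋ = 11837.
Step 4: Compare |C| = 11695 to 11837: satisfied.
The claimed |C| lies below the Hamming bound.


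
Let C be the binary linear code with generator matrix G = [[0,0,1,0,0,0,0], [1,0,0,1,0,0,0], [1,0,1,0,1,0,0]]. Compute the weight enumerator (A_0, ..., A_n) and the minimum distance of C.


Weight distribution: A_0 = 1, A_1 = 1, A_2 = 3, A_3 = 3. Minimum distance d = 1.

Enumerate all 2^3 = 8 messages m ∈ F_2^3.
For each, compute codeword c = mG in F_2^7, then tally its weight.
  m = 000 → c = 0000000, weight = 0.
  m = 100 → c = 0010000, weight = 1.
  m = 010 → c = 1001000, weight = 2.
  m = 110 → c = 1011000, weight = 3.
  m = 001 → c = 1010100, weight = 3.
  m = 101 → c = 1000100, weight = 2.
  m = 011 → c = 0011100, weight = 3.
  m = 111 → c = 0001100, weight = 2.
Tally weights:
  weight 0: 1 codewords.
  weight 1: 1 codewords.
  weight 2: 3 codewords.
  weight 3: 3 codewords.
Minimum distance d = smallest w > 0 with A_w > 0 = 1.
Sanity: Σ A_w = 8 = 2^3 = 8 ✓.


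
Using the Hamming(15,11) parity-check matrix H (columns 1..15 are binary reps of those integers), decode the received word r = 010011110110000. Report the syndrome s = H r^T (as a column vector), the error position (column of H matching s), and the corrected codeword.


s = (1, 1, 1, 1)^T, error position = 15, corrected codeword c = 010011110110001

Compute s = H r^T mod 2 one row at a time:
  s_1 = 1 + 0 + 1 + 1 + 0 + 0 + 0 + 0 = 3 ≡ 1 (mod 2).
  s_2 = 0 + 1 + 1 + 1 + 0 + 0 + 0 + 0 = 3 ≡ 1 (mod 2).
  s_3 = 1 + 0 + 1 + 1 + 1 + 1 + 0 + 0 = 5 ≡ 1 (mod 2).
  s_4 = 0 + 0 + 1 + 1 + 0 + 1 + 0 + 0 = 3 ≡ 1 (mod 2).
s = (1, 1, 1, 1)^T — this equals column 15 of H (binary 1111), so error is at position 15.
Correct: flip bit 15 of r = 010011110110000 to get c = 010011110110001.


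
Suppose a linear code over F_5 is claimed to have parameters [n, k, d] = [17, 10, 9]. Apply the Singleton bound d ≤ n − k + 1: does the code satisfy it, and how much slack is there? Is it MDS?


Singleton RHS = n − k + 1 = 8, slack = -1, bound violated (no such code; not MDS).

Singleton bound: d ≤ n − k + 1.
Here n = 17, k = 10, so n − k + 1 = 8.
Given d = 9, check d ≤ 8: NO.
Slack = (n − k + 1) − d = -1.
The slack is negative: d = 9 exceeds n − k + 1 = 8 by 1, so the Singleton bound is violated and no linear [17, 10, 9]_5 code can exist. In particular it is not MDS (MDS requires d = n − k + 1 exactly).
Description: the claimed parameters are [17, 10, 9]_5; such a code would be impossible (violates the Singleton bound).


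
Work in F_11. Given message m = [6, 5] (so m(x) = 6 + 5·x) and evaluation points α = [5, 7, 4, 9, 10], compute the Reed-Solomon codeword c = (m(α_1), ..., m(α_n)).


c = [9, 8, 4, 7, 1]

Message polynomial: m(x) = 6 + 5·x (mod 11).
For each evaluation point α_i, compute m(α_i) mod 11:
  α_1 = 5: Horner steps 5 → 9, so m(5) = 9.
  α_2 = 7: Horner steps 5 → 8, so m(7) = 8.
  α_3 = 4: Horner steps 5 → 4, so m(4) = 4.
  α_4 = 9: Horner steps 5 → 7, so m(9) = 7.
  α_5 = 10: Horner steps 5 → 1, so m(10) = 1.
Codeword c = [9, 8, 4, 7, 1] ∈ F_11^5.


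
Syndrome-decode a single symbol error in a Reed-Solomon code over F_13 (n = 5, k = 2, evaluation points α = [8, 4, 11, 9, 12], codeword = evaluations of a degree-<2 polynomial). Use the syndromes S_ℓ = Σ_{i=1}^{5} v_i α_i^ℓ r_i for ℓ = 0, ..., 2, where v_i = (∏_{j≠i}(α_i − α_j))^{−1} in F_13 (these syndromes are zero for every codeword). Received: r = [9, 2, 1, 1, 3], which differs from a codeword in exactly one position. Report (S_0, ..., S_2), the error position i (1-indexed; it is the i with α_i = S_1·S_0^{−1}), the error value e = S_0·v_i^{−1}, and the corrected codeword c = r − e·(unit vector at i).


S = (12, 2, 9), error at position 3, error magnitude e = 3, c = [9, 2, 11, 1, 3].

Step 1: column multipliers v_i = (∏_{j≠i}(α_i − α_j))^{−1} mod 13.
  i = 1 (α = 8): (8−4)(8−11)(8−9)(8−12) = 4·(−3)·(−1)·(−4) = −48 ≡ 4, so v_1 = 4^{−1} = 10 (mod 13).
  i = 2 (α = 4): (4−8)(4−11)(4−9)(4−12) = (−4)·(−7)·(−5)·(−8) = 1120 ≡ 2, so v_2 = 2^{−1} = 7 (mod 13).
  i = 3 (α = 11): (11−8)(11−4)(11−9)(11−12) = 3·7·2·(−1) = −42 ≡ 10, so v_3 = 10^{−1} = 4 (mod 13).
  i = 4 (α = 9): (9−8)(9−4)(9−11)(9−12) = 1·5·(−2)·(−3) = 30 ≡ 4, so v_4 = 4^{−1} = 10 (mod 13).
  i = 5 (α = 12): (12−8)(12−4)(12−11)(12−9) = 4·8·1·3 = 96 ≡ 5, so v_5 = 5^{−1} = 8 (mod 13).
  v = [10, 7, 4, 10, 8].
Step 2: syndromes of r = [9, 2, 1, 1, 3] (all sums mod 13).
  S_0 = Σ v_i r_i = 10·9 + 7·2 + 4·1 + 10·1 + 8·3 = 142 ≡ 12.
  S_1 = Σ v_i α_i r_i = 10·8·9 + 7·4·2 + 4·11·1 + 10·9·1 + 8·12·3 = 1198 ≡ 2.
  α_i^2 mod 13 = [12, 3, 4, 3, 1].
  S_2 = Σ v_i α_i^2 r_i = 10·12·9 + 7·3·2 + 4·4·1 + 10·3·1 + 8·1·3 = 1192 ≡ 9.
  S = (12, 2, 9) ≠ 0, so r is not a codeword (an error is present).
Step 3: locate the error. For a single error e at position i, S_ℓ = v_i·e·α_i^ℓ, so α_err = S_1/S_0.
  S_0^{−1} = 12^{−1} = 12 (mod 13), so α_err = 2·12 = 24 ≡ 11 = α_3. Error position i = 3.
  Consistency check: S_2/S_1 = 9·7 = 63 ≡ 11 = α_err ✓ (single-error assumption holds).
Step 4: error magnitude e = S_0/v_3 = S_0·∏_{j≠3}(α_3 − α_j) = 12·10 = 120 ≡ 3 (mod 13).
Step 5: correct position 3: c_3 = r_3 − e = 1 − 3 ≡ 11 (mod 13). Hence c = [9, 2, 11, 1, 3].
  Check: interpolating c through the α_i gives m(x) = 8 + 5·x (degree < 2) with m(α_i) = c_i for every i, so c is indeed a codeword.


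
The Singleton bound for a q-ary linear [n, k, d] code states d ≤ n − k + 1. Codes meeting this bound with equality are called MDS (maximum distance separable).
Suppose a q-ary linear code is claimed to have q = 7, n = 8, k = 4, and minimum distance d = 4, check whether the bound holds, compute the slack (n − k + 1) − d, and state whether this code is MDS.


Singleton RHS = n − k + 1 = 5, slack = 1, bound satisfied, not MDS.

Singleton bound: d ≤ n − k + 1.
Here n = 8, k = 4, so n − k + 1 = 5.
Given d = 4, check d ≤ 5: YES.
Slack = (n − k + 1) − d = 1.
The code is NOT MDS (slack = 1 > 0).
Description: the claimed parameters are [8, 4, 4]_7; such a code would be non-MDS.


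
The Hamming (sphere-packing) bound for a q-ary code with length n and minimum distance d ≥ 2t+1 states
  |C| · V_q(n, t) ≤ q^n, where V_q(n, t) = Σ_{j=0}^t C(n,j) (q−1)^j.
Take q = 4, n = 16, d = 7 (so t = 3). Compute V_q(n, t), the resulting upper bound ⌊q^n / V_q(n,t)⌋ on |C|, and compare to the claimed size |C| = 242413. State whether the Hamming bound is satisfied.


V_q(n, t) = 16249, q^n = 4294967296, Hamming bound = 264321, |C| = 242413 ≤ bound (satisfied).

Step 1: Compute V_q(n, t) = Σ_{j=0}^3 C(n, j) (q−1)^j.
  j = 0: C(16,0)·(3)^0 = 1·1 = 1.
  j = 1: C(16,1)·(3)^1 = 16·3 = 48.
  j = 2: C(16,2)·(3)^2 = 120·9 = 1080.
  j = 3: C(16,3)·(3)^3 = 560·27 = 15120.
  V_q(n, t) = 1 + 48 + 1080 + 15120 = 16249.
Step 2: q^n = 4^16 = 4294967296.
Step 3: Hamming bound ⌊q^n / V_q(n,t)⌋ = ⌊4294967296/16249⌋ = 264321.
Step 4: Compare |C| = 242413 to 264321: satisfied.
The claimed |C| lies below the Hamming bound.


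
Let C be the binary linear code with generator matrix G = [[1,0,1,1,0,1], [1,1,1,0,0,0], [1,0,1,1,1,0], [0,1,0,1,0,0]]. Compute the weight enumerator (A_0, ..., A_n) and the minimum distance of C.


Weight distribution: A_0 = 1, A_1 = 2, A_2 = 2, A_3 = 4, A_4 = 5, A_5 = 2. Minimum distance d = 1.

Enumerate all 2^4 = 16 messages m ∈ F_2^4.
For each, compute codeword c = mG in F_2^6, then tally its weight.
  m = 0000 → c = 000000, weight = 0.
  m = 1000 → c = 101101, weight = 4.
  m = 0100 → c = 111000, weight = 3.
  m = 1100 → c = 010101, weight = 3.
  m = 0010 → c = 101110, weight = 4.
  m = 1010 → c = 000011, weight = 2.
  m = 0110 → c = 010110, weight = 3.
  m = 1110 → c = 111011, weight = 5.
  m = 0001 → c = 010100, weight = 2.
  m = 1001 → c = 111001, weight = 4.
  m = 0101 → c = 101100, weight = 3.
  m = 1101 → c = 000001, weight = 1.
  m = 0011 → c = 111010, weight = 4.
  m = 1011 → c = 010111, weight = 4.
  m = 0111 → c = 000010, weight = 1.
  m = 1111 → c = 101111, weight = 5.
Tally weights:
  weight 0: 1 codewords.
  weight 1: 2 codewords.
  weight 2: 2 codewords.
  weight 3: 4 codewords.
  weight 4: 5 codewords.
  weight 5: 2 codewords.
Minimum distance d = smallest w > 0 with A_w > 0 = 1.
Sanity: Σ A_w = 16 = 2^4 = 16 ✓.


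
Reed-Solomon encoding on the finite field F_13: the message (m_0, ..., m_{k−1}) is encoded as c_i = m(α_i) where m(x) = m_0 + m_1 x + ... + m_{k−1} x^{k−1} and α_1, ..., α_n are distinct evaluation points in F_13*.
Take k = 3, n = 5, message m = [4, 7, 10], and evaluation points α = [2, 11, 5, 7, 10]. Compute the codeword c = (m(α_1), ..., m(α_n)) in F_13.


c = [6, 4, 3, 10, 8]

Message polynomial: m(x) = 4 + 7·x + 10·x^2 (mod 13).
For each evaluation point α_i, compute m(α_i) mod 13:
  α_1 = 2: Horner steps 10 → 1 → 6, so m(2) = 6.
  α_2 = 11: Horner steps 10 → 0 → 4, so m(11) = 4.
  α_3 = 5: Horner steps 10 → 5 → 3, so m(5) = 3.
  α_4 = 7: Horner steps 10 → 12 → 10, so m(7) = 10.
  α_5 = 10: Horner steps 10 → 3 → 8, so m(10) = 8.
Codeword c = [6, 4, 3, 10, 8] ∈ F_13^5.


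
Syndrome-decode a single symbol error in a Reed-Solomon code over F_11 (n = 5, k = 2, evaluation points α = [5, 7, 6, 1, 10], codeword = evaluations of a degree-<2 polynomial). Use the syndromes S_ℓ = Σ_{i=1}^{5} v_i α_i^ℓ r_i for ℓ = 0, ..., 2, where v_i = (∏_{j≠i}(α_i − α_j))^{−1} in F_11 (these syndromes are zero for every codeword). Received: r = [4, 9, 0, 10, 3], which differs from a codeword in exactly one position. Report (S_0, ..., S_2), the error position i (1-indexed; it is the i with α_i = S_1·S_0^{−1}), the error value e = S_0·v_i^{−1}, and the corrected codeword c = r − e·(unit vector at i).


S = (6, 8, 7), error at position 1, error magnitude e = 2, c = [2, 9, 0, 10, 3].

Step 1: column multipliers v_i = (∏_{j≠i}(α_i − α_j))^{−1} mod 11.
  i = 1 (α = 5): (5−7)(5−6)(5−1)(5−10) = (−2)·(−1)·4·(−5) = −40 ≡ 4, so v_1 = 4^{−1} = 3 (mod 11).
  i = 2 (α = 7): (7−5)(7−6)(7−1)(7−10) = 2·1·6·(−3) = −36 ≡ 8, so v_2 = 8^{−1} = 7 (mod 11).
  i = 3 (α = 6): (6−5)(6−7)(6−1)(6−10) = 1·(−1)·5·(−4) = 20 ≡ 9, so v_3 = 9^{−1} = 5 (mod 11).
  i = 4 (α = 1): (1−5)(1−7)(1−6)(1−10) = (−4)·(−6)·(−5)·(−9) = 1080 ≡ 2, so v_4 = 2^{−1} = 6 (mod 11).
  i = 5 (α = 10): (10−5)(10−7)(10−6)(10−1) = 5·3·4·9 = 540 ≡ 1, so v_5 = 1^{−1} = 1 (mod 11).
  v = [3, 7, 5, 6, 1].
Step 2: syndromes of r = [4, 9, 0, 10, 3] (all sums mod 11).
  S_0 = Σ v_i r_i = 3·4 + 7·9 + 5·0 + 6·10 + 1·3 = 138 ≡ 6.
  S_1 = Σ v_i α_i r_i = 3·5·4 + 7·7·9 + 5·6·0 + 6·1·10 + 1·10·3 = 591 ≡ 8.
  α_i^2 mod 11 = [3, 5, 3, 1, 1].
  S_2 = Σ v_i α_i^2 r_i = 3·3·4 + 7·5·9 + 5·3·0 + 6·1·10 + 1·1·3 = 414 ≡ 7.
  S = (6, 8, 7) ≠ 0, so r is not a codeword (an error is present).
Step 3: locate the error. For a single error e at position i, S_ℓ = v_i·e·α_i^ℓ, so α_err = S_1/S_0.
  S_0^{−1} = 6^{−1} = 2 (mod 11), so α_err = 8·2 = 16 ≡ 5 = α_1. Error position i = 1.
  Consistency check: S_2/S_1 = 7·7 = 49 ≡ 5 = α_err ✓ (single-error assumption holds).
Step 4: error magnitude e = S_0/v_1 = S_0·∏_{j≠1}(α_1 − α_j) = 6·4 = 24 ≡ 2 (mod 11).
Step 5: correct position 1: c_1 = r_1 − e = 4 − 2 ≡ 2 (mod 11). Hence c = [2, 9, 0, 10, 3].
  Check: interpolating c through the α_i gives m(x) = 1 + 9·x (degree < 2) with m(α_i) = c_i for every i, so c is indeed a codeword.


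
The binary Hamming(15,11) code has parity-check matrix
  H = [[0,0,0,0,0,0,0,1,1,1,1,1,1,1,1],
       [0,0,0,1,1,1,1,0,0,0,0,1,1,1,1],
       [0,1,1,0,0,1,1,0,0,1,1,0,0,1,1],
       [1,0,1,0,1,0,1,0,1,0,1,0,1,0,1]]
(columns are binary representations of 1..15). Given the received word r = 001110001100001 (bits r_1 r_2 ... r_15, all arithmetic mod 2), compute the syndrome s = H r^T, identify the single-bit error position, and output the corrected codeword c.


s = (1, 1, 1, 0)^T, error position = 14, corrected codeword c = 001110001100011

Compute s = H r^T mod 2 one row at a time:
  s_1 = 0 + 1 + 1 + 0 + 0 + 0 + 0 + 1 = 3 ≡ 1 (mod 2).
  s_2 = 1 + 1 + 0 + 0 + 0 + 0 + 0 + 1 = 3 ≡ 1 (mod 2).
  s_3 = 0 + 1 + 0 + 0 + 1 + 0 + 0 + 1 = 3 ≡ 1 (mod 2).
  s_4 = 0 + 1 + 1 + 0 + 1 + 0 + 0 + 1 = 4 ≡ 0 (mod 2).
s = (1, 1, 1, 0)^T — this equals column 14 of H (binary 1110), so error is at position 14.
Correct: flip bit 14 of r = 001110001100001 to get c = 001110001100011.
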